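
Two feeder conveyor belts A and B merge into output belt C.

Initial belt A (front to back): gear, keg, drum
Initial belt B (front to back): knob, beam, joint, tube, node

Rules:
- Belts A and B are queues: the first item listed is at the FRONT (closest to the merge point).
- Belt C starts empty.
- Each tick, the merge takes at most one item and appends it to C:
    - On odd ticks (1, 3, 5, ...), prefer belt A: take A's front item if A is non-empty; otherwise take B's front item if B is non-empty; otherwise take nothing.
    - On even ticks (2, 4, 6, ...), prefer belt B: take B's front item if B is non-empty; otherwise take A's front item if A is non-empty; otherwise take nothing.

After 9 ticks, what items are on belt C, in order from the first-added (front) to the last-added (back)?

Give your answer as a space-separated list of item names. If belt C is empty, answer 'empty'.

Answer: gear knob keg beam drum joint tube node

Derivation:
Tick 1: prefer A, take gear from A; A=[keg,drum] B=[knob,beam,joint,tube,node] C=[gear]
Tick 2: prefer B, take knob from B; A=[keg,drum] B=[beam,joint,tube,node] C=[gear,knob]
Tick 3: prefer A, take keg from A; A=[drum] B=[beam,joint,tube,node] C=[gear,knob,keg]
Tick 4: prefer B, take beam from B; A=[drum] B=[joint,tube,node] C=[gear,knob,keg,beam]
Tick 5: prefer A, take drum from A; A=[-] B=[joint,tube,node] C=[gear,knob,keg,beam,drum]
Tick 6: prefer B, take joint from B; A=[-] B=[tube,node] C=[gear,knob,keg,beam,drum,joint]
Tick 7: prefer A, take tube from B; A=[-] B=[node] C=[gear,knob,keg,beam,drum,joint,tube]
Tick 8: prefer B, take node from B; A=[-] B=[-] C=[gear,knob,keg,beam,drum,joint,tube,node]
Tick 9: prefer A, both empty, nothing taken; A=[-] B=[-] C=[gear,knob,keg,beam,drum,joint,tube,node]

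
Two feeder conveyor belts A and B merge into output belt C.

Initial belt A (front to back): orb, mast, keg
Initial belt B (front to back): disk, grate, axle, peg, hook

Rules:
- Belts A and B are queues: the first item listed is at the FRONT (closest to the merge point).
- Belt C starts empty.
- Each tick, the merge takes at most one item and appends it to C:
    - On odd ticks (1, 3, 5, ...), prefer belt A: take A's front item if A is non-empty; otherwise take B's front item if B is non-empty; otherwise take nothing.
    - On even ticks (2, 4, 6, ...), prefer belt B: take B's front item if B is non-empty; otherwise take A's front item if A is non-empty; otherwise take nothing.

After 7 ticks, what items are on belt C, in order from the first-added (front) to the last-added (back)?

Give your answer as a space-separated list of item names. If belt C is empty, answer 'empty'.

Tick 1: prefer A, take orb from A; A=[mast,keg] B=[disk,grate,axle,peg,hook] C=[orb]
Tick 2: prefer B, take disk from B; A=[mast,keg] B=[grate,axle,peg,hook] C=[orb,disk]
Tick 3: prefer A, take mast from A; A=[keg] B=[grate,axle,peg,hook] C=[orb,disk,mast]
Tick 4: prefer B, take grate from B; A=[keg] B=[axle,peg,hook] C=[orb,disk,mast,grate]
Tick 5: prefer A, take keg from A; A=[-] B=[axle,peg,hook] C=[orb,disk,mast,grate,keg]
Tick 6: prefer B, take axle from B; A=[-] B=[peg,hook] C=[orb,disk,mast,grate,keg,axle]
Tick 7: prefer A, take peg from B; A=[-] B=[hook] C=[orb,disk,mast,grate,keg,axle,peg]

Answer: orb disk mast grate keg axle peg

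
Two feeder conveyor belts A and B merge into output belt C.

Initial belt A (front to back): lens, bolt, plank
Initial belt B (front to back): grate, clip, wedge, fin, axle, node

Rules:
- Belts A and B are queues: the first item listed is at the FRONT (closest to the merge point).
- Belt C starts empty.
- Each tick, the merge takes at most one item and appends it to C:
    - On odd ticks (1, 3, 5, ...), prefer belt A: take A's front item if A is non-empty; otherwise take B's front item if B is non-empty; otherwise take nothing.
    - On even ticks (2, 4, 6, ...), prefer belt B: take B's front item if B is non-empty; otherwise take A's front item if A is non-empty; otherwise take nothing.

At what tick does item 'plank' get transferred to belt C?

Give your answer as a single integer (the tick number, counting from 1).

Answer: 5

Derivation:
Tick 1: prefer A, take lens from A; A=[bolt,plank] B=[grate,clip,wedge,fin,axle,node] C=[lens]
Tick 2: prefer B, take grate from B; A=[bolt,plank] B=[clip,wedge,fin,axle,node] C=[lens,grate]
Tick 3: prefer A, take bolt from A; A=[plank] B=[clip,wedge,fin,axle,node] C=[lens,grate,bolt]
Tick 4: prefer B, take clip from B; A=[plank] B=[wedge,fin,axle,node] C=[lens,grate,bolt,clip]
Tick 5: prefer A, take plank from A; A=[-] B=[wedge,fin,axle,node] C=[lens,grate,bolt,clip,plank]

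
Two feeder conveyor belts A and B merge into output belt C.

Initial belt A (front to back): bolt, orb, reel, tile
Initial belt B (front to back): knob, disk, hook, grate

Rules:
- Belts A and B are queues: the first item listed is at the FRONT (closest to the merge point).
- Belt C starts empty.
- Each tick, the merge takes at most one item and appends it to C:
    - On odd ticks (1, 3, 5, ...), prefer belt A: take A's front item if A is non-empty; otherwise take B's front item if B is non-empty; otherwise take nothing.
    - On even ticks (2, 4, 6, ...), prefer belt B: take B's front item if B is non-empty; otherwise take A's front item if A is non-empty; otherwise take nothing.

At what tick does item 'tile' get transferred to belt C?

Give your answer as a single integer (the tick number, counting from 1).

Tick 1: prefer A, take bolt from A; A=[orb,reel,tile] B=[knob,disk,hook,grate] C=[bolt]
Tick 2: prefer B, take knob from B; A=[orb,reel,tile] B=[disk,hook,grate] C=[bolt,knob]
Tick 3: prefer A, take orb from A; A=[reel,tile] B=[disk,hook,grate] C=[bolt,knob,orb]
Tick 4: prefer B, take disk from B; A=[reel,tile] B=[hook,grate] C=[bolt,knob,orb,disk]
Tick 5: prefer A, take reel from A; A=[tile] B=[hook,grate] C=[bolt,knob,orb,disk,reel]
Tick 6: prefer B, take hook from B; A=[tile] B=[grate] C=[bolt,knob,orb,disk,reel,hook]
Tick 7: prefer A, take tile from A; A=[-] B=[grate] C=[bolt,knob,orb,disk,reel,hook,tile]

Answer: 7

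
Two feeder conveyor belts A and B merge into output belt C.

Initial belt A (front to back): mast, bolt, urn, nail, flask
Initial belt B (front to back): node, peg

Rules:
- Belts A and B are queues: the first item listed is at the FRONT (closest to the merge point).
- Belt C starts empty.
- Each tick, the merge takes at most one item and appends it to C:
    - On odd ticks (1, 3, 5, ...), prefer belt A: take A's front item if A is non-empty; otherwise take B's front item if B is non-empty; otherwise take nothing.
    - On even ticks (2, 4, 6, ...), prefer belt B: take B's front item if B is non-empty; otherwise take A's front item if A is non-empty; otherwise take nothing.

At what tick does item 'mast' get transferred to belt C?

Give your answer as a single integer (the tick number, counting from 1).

Answer: 1

Derivation:
Tick 1: prefer A, take mast from A; A=[bolt,urn,nail,flask] B=[node,peg] C=[mast]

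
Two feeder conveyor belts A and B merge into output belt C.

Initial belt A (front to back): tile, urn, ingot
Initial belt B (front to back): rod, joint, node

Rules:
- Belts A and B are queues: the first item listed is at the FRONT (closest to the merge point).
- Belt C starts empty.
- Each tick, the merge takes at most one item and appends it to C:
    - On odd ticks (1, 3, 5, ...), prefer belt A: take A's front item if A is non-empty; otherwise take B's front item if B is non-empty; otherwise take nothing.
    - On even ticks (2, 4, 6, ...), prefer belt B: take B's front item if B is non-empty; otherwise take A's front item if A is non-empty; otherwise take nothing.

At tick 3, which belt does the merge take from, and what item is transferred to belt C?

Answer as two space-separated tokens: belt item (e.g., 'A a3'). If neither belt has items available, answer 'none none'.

Answer: A urn

Derivation:
Tick 1: prefer A, take tile from A; A=[urn,ingot] B=[rod,joint,node] C=[tile]
Tick 2: prefer B, take rod from B; A=[urn,ingot] B=[joint,node] C=[tile,rod]
Tick 3: prefer A, take urn from A; A=[ingot] B=[joint,node] C=[tile,rod,urn]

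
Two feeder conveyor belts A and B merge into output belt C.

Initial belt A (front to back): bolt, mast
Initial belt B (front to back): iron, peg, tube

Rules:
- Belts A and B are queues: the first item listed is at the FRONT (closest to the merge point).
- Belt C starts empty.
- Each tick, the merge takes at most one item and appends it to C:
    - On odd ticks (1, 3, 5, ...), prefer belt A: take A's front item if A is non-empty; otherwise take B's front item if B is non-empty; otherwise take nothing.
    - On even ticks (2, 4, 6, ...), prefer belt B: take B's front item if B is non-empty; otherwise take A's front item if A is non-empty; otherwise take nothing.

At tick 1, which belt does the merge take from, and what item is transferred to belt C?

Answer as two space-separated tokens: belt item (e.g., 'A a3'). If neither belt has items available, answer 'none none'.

Answer: A bolt

Derivation:
Tick 1: prefer A, take bolt from A; A=[mast] B=[iron,peg,tube] C=[bolt]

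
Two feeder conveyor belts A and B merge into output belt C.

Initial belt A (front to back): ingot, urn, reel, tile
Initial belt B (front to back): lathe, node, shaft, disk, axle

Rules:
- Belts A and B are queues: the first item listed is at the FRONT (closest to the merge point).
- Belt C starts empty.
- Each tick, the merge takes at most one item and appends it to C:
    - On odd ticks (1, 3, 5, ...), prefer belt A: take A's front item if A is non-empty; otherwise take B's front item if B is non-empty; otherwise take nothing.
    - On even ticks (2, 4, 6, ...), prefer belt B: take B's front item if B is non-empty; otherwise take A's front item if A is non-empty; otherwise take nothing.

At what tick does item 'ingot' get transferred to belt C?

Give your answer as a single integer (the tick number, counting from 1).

Tick 1: prefer A, take ingot from A; A=[urn,reel,tile] B=[lathe,node,shaft,disk,axle] C=[ingot]

Answer: 1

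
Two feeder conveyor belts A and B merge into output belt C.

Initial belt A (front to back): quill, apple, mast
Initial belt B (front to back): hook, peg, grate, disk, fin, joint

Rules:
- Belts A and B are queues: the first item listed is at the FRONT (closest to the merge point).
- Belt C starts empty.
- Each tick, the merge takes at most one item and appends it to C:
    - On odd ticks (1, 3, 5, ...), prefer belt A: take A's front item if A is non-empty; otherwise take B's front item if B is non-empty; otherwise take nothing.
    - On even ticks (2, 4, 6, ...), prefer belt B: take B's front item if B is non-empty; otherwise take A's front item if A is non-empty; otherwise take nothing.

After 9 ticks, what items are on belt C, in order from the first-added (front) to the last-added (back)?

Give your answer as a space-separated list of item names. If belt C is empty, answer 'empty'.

Answer: quill hook apple peg mast grate disk fin joint

Derivation:
Tick 1: prefer A, take quill from A; A=[apple,mast] B=[hook,peg,grate,disk,fin,joint] C=[quill]
Tick 2: prefer B, take hook from B; A=[apple,mast] B=[peg,grate,disk,fin,joint] C=[quill,hook]
Tick 3: prefer A, take apple from A; A=[mast] B=[peg,grate,disk,fin,joint] C=[quill,hook,apple]
Tick 4: prefer B, take peg from B; A=[mast] B=[grate,disk,fin,joint] C=[quill,hook,apple,peg]
Tick 5: prefer A, take mast from A; A=[-] B=[grate,disk,fin,joint] C=[quill,hook,apple,peg,mast]
Tick 6: prefer B, take grate from B; A=[-] B=[disk,fin,joint] C=[quill,hook,apple,peg,mast,grate]
Tick 7: prefer A, take disk from B; A=[-] B=[fin,joint] C=[quill,hook,apple,peg,mast,grate,disk]
Tick 8: prefer B, take fin from B; A=[-] B=[joint] C=[quill,hook,apple,peg,mast,grate,disk,fin]
Tick 9: prefer A, take joint from B; A=[-] B=[-] C=[quill,hook,apple,peg,mast,grate,disk,fin,joint]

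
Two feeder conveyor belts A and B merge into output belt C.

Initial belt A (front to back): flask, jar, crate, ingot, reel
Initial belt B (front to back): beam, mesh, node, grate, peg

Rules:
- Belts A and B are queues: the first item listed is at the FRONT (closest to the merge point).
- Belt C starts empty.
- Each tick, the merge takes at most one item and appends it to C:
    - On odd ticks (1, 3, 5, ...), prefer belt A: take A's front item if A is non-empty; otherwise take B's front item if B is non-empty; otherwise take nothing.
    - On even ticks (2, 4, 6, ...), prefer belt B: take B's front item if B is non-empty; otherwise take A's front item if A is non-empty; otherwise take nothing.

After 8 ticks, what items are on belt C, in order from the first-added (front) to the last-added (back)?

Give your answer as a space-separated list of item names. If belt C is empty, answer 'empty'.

Answer: flask beam jar mesh crate node ingot grate

Derivation:
Tick 1: prefer A, take flask from A; A=[jar,crate,ingot,reel] B=[beam,mesh,node,grate,peg] C=[flask]
Tick 2: prefer B, take beam from B; A=[jar,crate,ingot,reel] B=[mesh,node,grate,peg] C=[flask,beam]
Tick 3: prefer A, take jar from A; A=[crate,ingot,reel] B=[mesh,node,grate,peg] C=[flask,beam,jar]
Tick 4: prefer B, take mesh from B; A=[crate,ingot,reel] B=[node,grate,peg] C=[flask,beam,jar,mesh]
Tick 5: prefer A, take crate from A; A=[ingot,reel] B=[node,grate,peg] C=[flask,beam,jar,mesh,crate]
Tick 6: prefer B, take node from B; A=[ingot,reel] B=[grate,peg] C=[flask,beam,jar,mesh,crate,node]
Tick 7: prefer A, take ingot from A; A=[reel] B=[grate,peg] C=[flask,beam,jar,mesh,crate,node,ingot]
Tick 8: prefer B, take grate from B; A=[reel] B=[peg] C=[flask,beam,jar,mesh,crate,node,ingot,grate]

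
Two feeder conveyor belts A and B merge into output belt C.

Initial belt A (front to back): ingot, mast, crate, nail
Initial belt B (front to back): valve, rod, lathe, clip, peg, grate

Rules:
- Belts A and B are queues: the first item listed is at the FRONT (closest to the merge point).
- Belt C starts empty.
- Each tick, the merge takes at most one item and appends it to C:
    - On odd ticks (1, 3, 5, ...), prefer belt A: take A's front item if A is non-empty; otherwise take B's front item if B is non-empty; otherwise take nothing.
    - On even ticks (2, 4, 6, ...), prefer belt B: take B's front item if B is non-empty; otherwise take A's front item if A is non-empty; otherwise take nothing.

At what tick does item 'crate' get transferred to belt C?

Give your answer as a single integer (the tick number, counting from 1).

Tick 1: prefer A, take ingot from A; A=[mast,crate,nail] B=[valve,rod,lathe,clip,peg,grate] C=[ingot]
Tick 2: prefer B, take valve from B; A=[mast,crate,nail] B=[rod,lathe,clip,peg,grate] C=[ingot,valve]
Tick 3: prefer A, take mast from A; A=[crate,nail] B=[rod,lathe,clip,peg,grate] C=[ingot,valve,mast]
Tick 4: prefer B, take rod from B; A=[crate,nail] B=[lathe,clip,peg,grate] C=[ingot,valve,mast,rod]
Tick 5: prefer A, take crate from A; A=[nail] B=[lathe,clip,peg,grate] C=[ingot,valve,mast,rod,crate]

Answer: 5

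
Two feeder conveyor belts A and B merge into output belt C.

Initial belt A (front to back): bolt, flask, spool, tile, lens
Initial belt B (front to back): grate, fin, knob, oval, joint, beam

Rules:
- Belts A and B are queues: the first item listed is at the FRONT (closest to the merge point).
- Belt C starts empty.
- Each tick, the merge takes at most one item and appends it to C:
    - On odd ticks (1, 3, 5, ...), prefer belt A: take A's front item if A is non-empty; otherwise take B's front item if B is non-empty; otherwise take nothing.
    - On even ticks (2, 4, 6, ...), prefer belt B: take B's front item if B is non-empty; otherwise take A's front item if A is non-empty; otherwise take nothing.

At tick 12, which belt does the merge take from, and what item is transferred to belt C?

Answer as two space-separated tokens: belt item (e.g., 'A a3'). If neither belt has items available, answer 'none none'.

Tick 1: prefer A, take bolt from A; A=[flask,spool,tile,lens] B=[grate,fin,knob,oval,joint,beam] C=[bolt]
Tick 2: prefer B, take grate from B; A=[flask,spool,tile,lens] B=[fin,knob,oval,joint,beam] C=[bolt,grate]
Tick 3: prefer A, take flask from A; A=[spool,tile,lens] B=[fin,knob,oval,joint,beam] C=[bolt,grate,flask]
Tick 4: prefer B, take fin from B; A=[spool,tile,lens] B=[knob,oval,joint,beam] C=[bolt,grate,flask,fin]
Tick 5: prefer A, take spool from A; A=[tile,lens] B=[knob,oval,joint,beam] C=[bolt,grate,flask,fin,spool]
Tick 6: prefer B, take knob from B; A=[tile,lens] B=[oval,joint,beam] C=[bolt,grate,flask,fin,spool,knob]
Tick 7: prefer A, take tile from A; A=[lens] B=[oval,joint,beam] C=[bolt,grate,flask,fin,spool,knob,tile]
Tick 8: prefer B, take oval from B; A=[lens] B=[joint,beam] C=[bolt,grate,flask,fin,spool,knob,tile,oval]
Tick 9: prefer A, take lens from A; A=[-] B=[joint,beam] C=[bolt,grate,flask,fin,spool,knob,tile,oval,lens]
Tick 10: prefer B, take joint from B; A=[-] B=[beam] C=[bolt,grate,flask,fin,spool,knob,tile,oval,lens,joint]
Tick 11: prefer A, take beam from B; A=[-] B=[-] C=[bolt,grate,flask,fin,spool,knob,tile,oval,lens,joint,beam]
Tick 12: prefer B, both empty, nothing taken; A=[-] B=[-] C=[bolt,grate,flask,fin,spool,knob,tile,oval,lens,joint,beam]

Answer: none none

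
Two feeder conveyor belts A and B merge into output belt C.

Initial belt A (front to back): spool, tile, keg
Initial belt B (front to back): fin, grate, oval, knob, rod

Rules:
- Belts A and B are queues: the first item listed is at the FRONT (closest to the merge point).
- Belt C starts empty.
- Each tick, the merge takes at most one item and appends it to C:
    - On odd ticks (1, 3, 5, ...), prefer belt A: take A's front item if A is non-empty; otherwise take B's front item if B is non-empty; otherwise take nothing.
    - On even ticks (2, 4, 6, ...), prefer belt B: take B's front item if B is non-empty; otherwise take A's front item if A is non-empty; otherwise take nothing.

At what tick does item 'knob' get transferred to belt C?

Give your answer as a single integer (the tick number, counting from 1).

Tick 1: prefer A, take spool from A; A=[tile,keg] B=[fin,grate,oval,knob,rod] C=[spool]
Tick 2: prefer B, take fin from B; A=[tile,keg] B=[grate,oval,knob,rod] C=[spool,fin]
Tick 3: prefer A, take tile from A; A=[keg] B=[grate,oval,knob,rod] C=[spool,fin,tile]
Tick 4: prefer B, take grate from B; A=[keg] B=[oval,knob,rod] C=[spool,fin,tile,grate]
Tick 5: prefer A, take keg from A; A=[-] B=[oval,knob,rod] C=[spool,fin,tile,grate,keg]
Tick 6: prefer B, take oval from B; A=[-] B=[knob,rod] C=[spool,fin,tile,grate,keg,oval]
Tick 7: prefer A, take knob from B; A=[-] B=[rod] C=[spool,fin,tile,grate,keg,oval,knob]

Answer: 7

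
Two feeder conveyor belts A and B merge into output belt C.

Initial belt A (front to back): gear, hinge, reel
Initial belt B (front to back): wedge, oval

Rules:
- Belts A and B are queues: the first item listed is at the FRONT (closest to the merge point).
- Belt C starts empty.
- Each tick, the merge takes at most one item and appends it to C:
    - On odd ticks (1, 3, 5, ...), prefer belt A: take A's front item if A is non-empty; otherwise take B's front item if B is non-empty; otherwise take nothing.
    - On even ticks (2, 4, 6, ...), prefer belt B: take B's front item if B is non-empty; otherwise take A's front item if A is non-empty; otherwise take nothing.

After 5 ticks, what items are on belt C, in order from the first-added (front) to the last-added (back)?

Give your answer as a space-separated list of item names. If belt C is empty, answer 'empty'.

Answer: gear wedge hinge oval reel

Derivation:
Tick 1: prefer A, take gear from A; A=[hinge,reel] B=[wedge,oval] C=[gear]
Tick 2: prefer B, take wedge from B; A=[hinge,reel] B=[oval] C=[gear,wedge]
Tick 3: prefer A, take hinge from A; A=[reel] B=[oval] C=[gear,wedge,hinge]
Tick 4: prefer B, take oval from B; A=[reel] B=[-] C=[gear,wedge,hinge,oval]
Tick 5: prefer A, take reel from A; A=[-] B=[-] C=[gear,wedge,hinge,oval,reel]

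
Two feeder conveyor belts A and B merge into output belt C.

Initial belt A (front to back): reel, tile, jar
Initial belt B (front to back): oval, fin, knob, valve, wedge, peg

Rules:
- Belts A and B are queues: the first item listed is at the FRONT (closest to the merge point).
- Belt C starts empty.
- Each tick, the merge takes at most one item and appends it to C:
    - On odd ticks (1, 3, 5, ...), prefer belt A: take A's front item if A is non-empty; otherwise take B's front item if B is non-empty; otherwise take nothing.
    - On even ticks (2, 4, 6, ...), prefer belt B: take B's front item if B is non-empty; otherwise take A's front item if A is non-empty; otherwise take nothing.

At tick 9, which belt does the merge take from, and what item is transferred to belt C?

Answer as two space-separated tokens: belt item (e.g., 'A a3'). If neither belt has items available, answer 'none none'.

Tick 1: prefer A, take reel from A; A=[tile,jar] B=[oval,fin,knob,valve,wedge,peg] C=[reel]
Tick 2: prefer B, take oval from B; A=[tile,jar] B=[fin,knob,valve,wedge,peg] C=[reel,oval]
Tick 3: prefer A, take tile from A; A=[jar] B=[fin,knob,valve,wedge,peg] C=[reel,oval,tile]
Tick 4: prefer B, take fin from B; A=[jar] B=[knob,valve,wedge,peg] C=[reel,oval,tile,fin]
Tick 5: prefer A, take jar from A; A=[-] B=[knob,valve,wedge,peg] C=[reel,oval,tile,fin,jar]
Tick 6: prefer B, take knob from B; A=[-] B=[valve,wedge,peg] C=[reel,oval,tile,fin,jar,knob]
Tick 7: prefer A, take valve from B; A=[-] B=[wedge,peg] C=[reel,oval,tile,fin,jar,knob,valve]
Tick 8: prefer B, take wedge from B; A=[-] B=[peg] C=[reel,oval,tile,fin,jar,knob,valve,wedge]
Tick 9: prefer A, take peg from B; A=[-] B=[-] C=[reel,oval,tile,fin,jar,knob,valve,wedge,peg]

Answer: B peg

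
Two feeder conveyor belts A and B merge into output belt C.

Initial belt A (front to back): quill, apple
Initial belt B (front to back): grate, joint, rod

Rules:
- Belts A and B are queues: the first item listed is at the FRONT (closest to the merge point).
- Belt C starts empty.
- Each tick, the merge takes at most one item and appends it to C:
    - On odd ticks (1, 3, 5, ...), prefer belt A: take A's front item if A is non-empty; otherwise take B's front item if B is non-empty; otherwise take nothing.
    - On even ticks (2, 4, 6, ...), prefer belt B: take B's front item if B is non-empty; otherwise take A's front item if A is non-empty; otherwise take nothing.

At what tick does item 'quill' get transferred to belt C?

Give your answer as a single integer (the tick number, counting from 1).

Tick 1: prefer A, take quill from A; A=[apple] B=[grate,joint,rod] C=[quill]

Answer: 1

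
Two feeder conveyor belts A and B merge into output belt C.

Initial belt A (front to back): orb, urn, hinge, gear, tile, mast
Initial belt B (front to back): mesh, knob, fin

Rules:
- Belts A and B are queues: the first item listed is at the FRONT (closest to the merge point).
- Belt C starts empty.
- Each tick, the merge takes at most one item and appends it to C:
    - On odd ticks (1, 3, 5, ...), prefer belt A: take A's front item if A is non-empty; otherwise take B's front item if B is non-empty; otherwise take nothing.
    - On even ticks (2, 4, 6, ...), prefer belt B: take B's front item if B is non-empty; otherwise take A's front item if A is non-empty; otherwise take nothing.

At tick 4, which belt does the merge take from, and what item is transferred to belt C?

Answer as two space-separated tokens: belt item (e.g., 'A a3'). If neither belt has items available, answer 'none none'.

Answer: B knob

Derivation:
Tick 1: prefer A, take orb from A; A=[urn,hinge,gear,tile,mast] B=[mesh,knob,fin] C=[orb]
Tick 2: prefer B, take mesh from B; A=[urn,hinge,gear,tile,mast] B=[knob,fin] C=[orb,mesh]
Tick 3: prefer A, take urn from A; A=[hinge,gear,tile,mast] B=[knob,fin] C=[orb,mesh,urn]
Tick 4: prefer B, take knob from B; A=[hinge,gear,tile,mast] B=[fin] C=[orb,mesh,urn,knob]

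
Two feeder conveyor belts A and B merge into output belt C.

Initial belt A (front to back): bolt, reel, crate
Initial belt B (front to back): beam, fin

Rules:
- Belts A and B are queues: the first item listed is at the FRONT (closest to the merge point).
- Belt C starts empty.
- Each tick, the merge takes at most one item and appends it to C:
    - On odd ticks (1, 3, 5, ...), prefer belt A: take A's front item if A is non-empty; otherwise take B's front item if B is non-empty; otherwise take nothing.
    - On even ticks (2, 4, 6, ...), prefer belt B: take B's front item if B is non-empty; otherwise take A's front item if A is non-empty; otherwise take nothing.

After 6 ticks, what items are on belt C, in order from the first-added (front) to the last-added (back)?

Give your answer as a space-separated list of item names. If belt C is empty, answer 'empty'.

Answer: bolt beam reel fin crate

Derivation:
Tick 1: prefer A, take bolt from A; A=[reel,crate] B=[beam,fin] C=[bolt]
Tick 2: prefer B, take beam from B; A=[reel,crate] B=[fin] C=[bolt,beam]
Tick 3: prefer A, take reel from A; A=[crate] B=[fin] C=[bolt,beam,reel]
Tick 4: prefer B, take fin from B; A=[crate] B=[-] C=[bolt,beam,reel,fin]
Tick 5: prefer A, take crate from A; A=[-] B=[-] C=[bolt,beam,reel,fin,crate]
Tick 6: prefer B, both empty, nothing taken; A=[-] B=[-] C=[bolt,beam,reel,fin,crate]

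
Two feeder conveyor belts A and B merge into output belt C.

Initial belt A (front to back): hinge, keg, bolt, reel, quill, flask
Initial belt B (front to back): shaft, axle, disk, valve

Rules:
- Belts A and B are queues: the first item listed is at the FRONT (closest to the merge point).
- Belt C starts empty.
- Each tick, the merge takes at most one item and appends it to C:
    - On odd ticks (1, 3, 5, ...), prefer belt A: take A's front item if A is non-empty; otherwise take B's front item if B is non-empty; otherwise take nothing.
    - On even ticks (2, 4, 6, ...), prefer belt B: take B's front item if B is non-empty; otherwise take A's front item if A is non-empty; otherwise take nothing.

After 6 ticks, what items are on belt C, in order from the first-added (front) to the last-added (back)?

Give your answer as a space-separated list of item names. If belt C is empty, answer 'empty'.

Answer: hinge shaft keg axle bolt disk

Derivation:
Tick 1: prefer A, take hinge from A; A=[keg,bolt,reel,quill,flask] B=[shaft,axle,disk,valve] C=[hinge]
Tick 2: prefer B, take shaft from B; A=[keg,bolt,reel,quill,flask] B=[axle,disk,valve] C=[hinge,shaft]
Tick 3: prefer A, take keg from A; A=[bolt,reel,quill,flask] B=[axle,disk,valve] C=[hinge,shaft,keg]
Tick 4: prefer B, take axle from B; A=[bolt,reel,quill,flask] B=[disk,valve] C=[hinge,shaft,keg,axle]
Tick 5: prefer A, take bolt from A; A=[reel,quill,flask] B=[disk,valve] C=[hinge,shaft,keg,axle,bolt]
Tick 6: prefer B, take disk from B; A=[reel,quill,flask] B=[valve] C=[hinge,shaft,keg,axle,bolt,disk]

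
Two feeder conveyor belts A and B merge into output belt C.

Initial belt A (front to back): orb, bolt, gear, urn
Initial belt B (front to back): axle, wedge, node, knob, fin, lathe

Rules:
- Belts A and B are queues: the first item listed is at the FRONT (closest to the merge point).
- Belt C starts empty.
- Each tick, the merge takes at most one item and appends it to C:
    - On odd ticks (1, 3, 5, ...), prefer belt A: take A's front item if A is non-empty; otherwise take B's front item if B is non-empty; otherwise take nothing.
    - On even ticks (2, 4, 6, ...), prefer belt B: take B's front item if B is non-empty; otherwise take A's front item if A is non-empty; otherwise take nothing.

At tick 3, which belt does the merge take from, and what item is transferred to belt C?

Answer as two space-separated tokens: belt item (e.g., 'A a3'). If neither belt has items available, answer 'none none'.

Tick 1: prefer A, take orb from A; A=[bolt,gear,urn] B=[axle,wedge,node,knob,fin,lathe] C=[orb]
Tick 2: prefer B, take axle from B; A=[bolt,gear,urn] B=[wedge,node,knob,fin,lathe] C=[orb,axle]
Tick 3: prefer A, take bolt from A; A=[gear,urn] B=[wedge,node,knob,fin,lathe] C=[orb,axle,bolt]

Answer: A bolt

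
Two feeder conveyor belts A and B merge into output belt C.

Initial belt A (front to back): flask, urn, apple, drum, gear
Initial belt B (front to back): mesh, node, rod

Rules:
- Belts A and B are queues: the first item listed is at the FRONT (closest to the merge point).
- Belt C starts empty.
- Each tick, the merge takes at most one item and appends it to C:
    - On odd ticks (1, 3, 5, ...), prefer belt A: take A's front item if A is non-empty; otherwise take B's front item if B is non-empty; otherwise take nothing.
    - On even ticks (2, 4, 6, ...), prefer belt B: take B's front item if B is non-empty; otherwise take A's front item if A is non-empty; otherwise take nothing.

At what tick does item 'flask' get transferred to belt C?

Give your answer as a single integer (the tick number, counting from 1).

Answer: 1

Derivation:
Tick 1: prefer A, take flask from A; A=[urn,apple,drum,gear] B=[mesh,node,rod] C=[flask]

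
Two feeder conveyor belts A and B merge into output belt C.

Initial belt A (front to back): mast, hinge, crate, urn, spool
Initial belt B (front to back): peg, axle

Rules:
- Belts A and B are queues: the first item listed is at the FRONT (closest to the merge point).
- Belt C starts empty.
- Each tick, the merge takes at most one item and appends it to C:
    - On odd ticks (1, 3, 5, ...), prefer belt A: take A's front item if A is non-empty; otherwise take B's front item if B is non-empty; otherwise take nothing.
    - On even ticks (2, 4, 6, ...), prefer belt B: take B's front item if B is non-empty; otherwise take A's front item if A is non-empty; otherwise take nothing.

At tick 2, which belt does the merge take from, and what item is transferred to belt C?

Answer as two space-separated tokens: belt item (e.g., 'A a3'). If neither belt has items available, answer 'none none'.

Tick 1: prefer A, take mast from A; A=[hinge,crate,urn,spool] B=[peg,axle] C=[mast]
Tick 2: prefer B, take peg from B; A=[hinge,crate,urn,spool] B=[axle] C=[mast,peg]

Answer: B peg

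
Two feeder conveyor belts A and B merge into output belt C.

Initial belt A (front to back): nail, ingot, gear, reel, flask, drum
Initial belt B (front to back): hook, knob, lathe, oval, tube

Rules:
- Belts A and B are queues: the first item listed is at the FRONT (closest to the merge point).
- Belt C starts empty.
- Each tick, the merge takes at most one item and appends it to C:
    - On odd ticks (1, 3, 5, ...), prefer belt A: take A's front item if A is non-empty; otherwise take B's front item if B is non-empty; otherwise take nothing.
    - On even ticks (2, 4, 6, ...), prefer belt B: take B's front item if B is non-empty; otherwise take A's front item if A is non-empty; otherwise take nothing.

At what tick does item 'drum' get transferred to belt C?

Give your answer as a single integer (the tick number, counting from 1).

Answer: 11

Derivation:
Tick 1: prefer A, take nail from A; A=[ingot,gear,reel,flask,drum] B=[hook,knob,lathe,oval,tube] C=[nail]
Tick 2: prefer B, take hook from B; A=[ingot,gear,reel,flask,drum] B=[knob,lathe,oval,tube] C=[nail,hook]
Tick 3: prefer A, take ingot from A; A=[gear,reel,flask,drum] B=[knob,lathe,oval,tube] C=[nail,hook,ingot]
Tick 4: prefer B, take knob from B; A=[gear,reel,flask,drum] B=[lathe,oval,tube] C=[nail,hook,ingot,knob]
Tick 5: prefer A, take gear from A; A=[reel,flask,drum] B=[lathe,oval,tube] C=[nail,hook,ingot,knob,gear]
Tick 6: prefer B, take lathe from B; A=[reel,flask,drum] B=[oval,tube] C=[nail,hook,ingot,knob,gear,lathe]
Tick 7: prefer A, take reel from A; A=[flask,drum] B=[oval,tube] C=[nail,hook,ingot,knob,gear,lathe,reel]
Tick 8: prefer B, take oval from B; A=[flask,drum] B=[tube] C=[nail,hook,ingot,knob,gear,lathe,reel,oval]
Tick 9: prefer A, take flask from A; A=[drum] B=[tube] C=[nail,hook,ingot,knob,gear,lathe,reel,oval,flask]
Tick 10: prefer B, take tube from B; A=[drum] B=[-] C=[nail,hook,ingot,knob,gear,lathe,reel,oval,flask,tube]
Tick 11: prefer A, take drum from A; A=[-] B=[-] C=[nail,hook,ingot,knob,gear,lathe,reel,oval,flask,tube,drum]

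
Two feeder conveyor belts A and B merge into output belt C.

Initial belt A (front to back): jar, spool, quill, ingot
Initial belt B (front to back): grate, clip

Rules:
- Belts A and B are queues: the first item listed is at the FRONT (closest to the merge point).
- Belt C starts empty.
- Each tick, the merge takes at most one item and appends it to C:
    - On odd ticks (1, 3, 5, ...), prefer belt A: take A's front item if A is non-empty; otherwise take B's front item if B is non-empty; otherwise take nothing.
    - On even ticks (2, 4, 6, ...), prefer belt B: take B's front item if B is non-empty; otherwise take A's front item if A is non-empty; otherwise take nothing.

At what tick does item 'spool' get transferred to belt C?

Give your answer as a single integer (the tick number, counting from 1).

Answer: 3

Derivation:
Tick 1: prefer A, take jar from A; A=[spool,quill,ingot] B=[grate,clip] C=[jar]
Tick 2: prefer B, take grate from B; A=[spool,quill,ingot] B=[clip] C=[jar,grate]
Tick 3: prefer A, take spool from A; A=[quill,ingot] B=[clip] C=[jar,grate,spool]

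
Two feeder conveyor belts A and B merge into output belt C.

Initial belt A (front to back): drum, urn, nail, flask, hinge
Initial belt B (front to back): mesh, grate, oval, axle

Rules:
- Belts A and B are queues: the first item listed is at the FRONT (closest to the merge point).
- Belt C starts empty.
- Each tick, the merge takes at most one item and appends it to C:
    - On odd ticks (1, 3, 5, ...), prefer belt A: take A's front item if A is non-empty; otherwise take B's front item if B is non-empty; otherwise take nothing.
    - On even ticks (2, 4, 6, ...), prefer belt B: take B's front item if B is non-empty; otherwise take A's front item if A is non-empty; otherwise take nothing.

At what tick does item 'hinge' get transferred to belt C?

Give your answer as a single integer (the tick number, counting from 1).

Answer: 9

Derivation:
Tick 1: prefer A, take drum from A; A=[urn,nail,flask,hinge] B=[mesh,grate,oval,axle] C=[drum]
Tick 2: prefer B, take mesh from B; A=[urn,nail,flask,hinge] B=[grate,oval,axle] C=[drum,mesh]
Tick 3: prefer A, take urn from A; A=[nail,flask,hinge] B=[grate,oval,axle] C=[drum,mesh,urn]
Tick 4: prefer B, take grate from B; A=[nail,flask,hinge] B=[oval,axle] C=[drum,mesh,urn,grate]
Tick 5: prefer A, take nail from A; A=[flask,hinge] B=[oval,axle] C=[drum,mesh,urn,grate,nail]
Tick 6: prefer B, take oval from B; A=[flask,hinge] B=[axle] C=[drum,mesh,urn,grate,nail,oval]
Tick 7: prefer A, take flask from A; A=[hinge] B=[axle] C=[drum,mesh,urn,grate,nail,oval,flask]
Tick 8: prefer B, take axle from B; A=[hinge] B=[-] C=[drum,mesh,urn,grate,nail,oval,flask,axle]
Tick 9: prefer A, take hinge from A; A=[-] B=[-] C=[drum,mesh,urn,grate,nail,oval,flask,axle,hinge]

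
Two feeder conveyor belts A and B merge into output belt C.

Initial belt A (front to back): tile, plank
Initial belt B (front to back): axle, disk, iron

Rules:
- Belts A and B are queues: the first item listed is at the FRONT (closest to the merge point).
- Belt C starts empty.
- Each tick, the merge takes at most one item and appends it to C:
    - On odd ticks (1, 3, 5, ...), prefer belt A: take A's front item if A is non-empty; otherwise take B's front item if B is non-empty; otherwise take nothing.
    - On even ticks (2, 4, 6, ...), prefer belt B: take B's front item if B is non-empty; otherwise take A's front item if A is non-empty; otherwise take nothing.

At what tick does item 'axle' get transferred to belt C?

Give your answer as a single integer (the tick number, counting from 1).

Tick 1: prefer A, take tile from A; A=[plank] B=[axle,disk,iron] C=[tile]
Tick 2: prefer B, take axle from B; A=[plank] B=[disk,iron] C=[tile,axle]

Answer: 2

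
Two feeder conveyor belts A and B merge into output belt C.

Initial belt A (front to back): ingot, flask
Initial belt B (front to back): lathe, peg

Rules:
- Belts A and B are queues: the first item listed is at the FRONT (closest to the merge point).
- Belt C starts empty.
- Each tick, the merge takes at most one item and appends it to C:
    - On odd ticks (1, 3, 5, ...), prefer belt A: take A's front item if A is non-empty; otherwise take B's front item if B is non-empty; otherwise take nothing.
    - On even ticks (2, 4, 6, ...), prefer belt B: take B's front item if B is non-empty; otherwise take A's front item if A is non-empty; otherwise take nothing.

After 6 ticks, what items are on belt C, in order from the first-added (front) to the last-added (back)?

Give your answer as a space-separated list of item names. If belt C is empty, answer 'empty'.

Answer: ingot lathe flask peg

Derivation:
Tick 1: prefer A, take ingot from A; A=[flask] B=[lathe,peg] C=[ingot]
Tick 2: prefer B, take lathe from B; A=[flask] B=[peg] C=[ingot,lathe]
Tick 3: prefer A, take flask from A; A=[-] B=[peg] C=[ingot,lathe,flask]
Tick 4: prefer B, take peg from B; A=[-] B=[-] C=[ingot,lathe,flask,peg]
Tick 5: prefer A, both empty, nothing taken; A=[-] B=[-] C=[ingot,lathe,flask,peg]
Tick 6: prefer B, both empty, nothing taken; A=[-] B=[-] C=[ingot,lathe,flask,peg]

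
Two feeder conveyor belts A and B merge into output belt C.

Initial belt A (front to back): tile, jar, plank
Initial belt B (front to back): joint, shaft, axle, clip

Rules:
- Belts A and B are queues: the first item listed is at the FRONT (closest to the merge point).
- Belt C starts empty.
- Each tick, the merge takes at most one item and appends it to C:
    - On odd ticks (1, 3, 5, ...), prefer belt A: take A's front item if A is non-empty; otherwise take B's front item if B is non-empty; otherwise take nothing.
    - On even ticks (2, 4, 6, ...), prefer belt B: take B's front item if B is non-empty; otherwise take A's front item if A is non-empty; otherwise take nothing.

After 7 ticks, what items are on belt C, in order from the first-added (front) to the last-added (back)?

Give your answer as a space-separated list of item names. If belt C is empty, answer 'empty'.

Answer: tile joint jar shaft plank axle clip

Derivation:
Tick 1: prefer A, take tile from A; A=[jar,plank] B=[joint,shaft,axle,clip] C=[tile]
Tick 2: prefer B, take joint from B; A=[jar,plank] B=[shaft,axle,clip] C=[tile,joint]
Tick 3: prefer A, take jar from A; A=[plank] B=[shaft,axle,clip] C=[tile,joint,jar]
Tick 4: prefer B, take shaft from B; A=[plank] B=[axle,clip] C=[tile,joint,jar,shaft]
Tick 5: prefer A, take plank from A; A=[-] B=[axle,clip] C=[tile,joint,jar,shaft,plank]
Tick 6: prefer B, take axle from B; A=[-] B=[clip] C=[tile,joint,jar,shaft,plank,axle]
Tick 7: prefer A, take clip from B; A=[-] B=[-] C=[tile,joint,jar,shaft,plank,axle,clip]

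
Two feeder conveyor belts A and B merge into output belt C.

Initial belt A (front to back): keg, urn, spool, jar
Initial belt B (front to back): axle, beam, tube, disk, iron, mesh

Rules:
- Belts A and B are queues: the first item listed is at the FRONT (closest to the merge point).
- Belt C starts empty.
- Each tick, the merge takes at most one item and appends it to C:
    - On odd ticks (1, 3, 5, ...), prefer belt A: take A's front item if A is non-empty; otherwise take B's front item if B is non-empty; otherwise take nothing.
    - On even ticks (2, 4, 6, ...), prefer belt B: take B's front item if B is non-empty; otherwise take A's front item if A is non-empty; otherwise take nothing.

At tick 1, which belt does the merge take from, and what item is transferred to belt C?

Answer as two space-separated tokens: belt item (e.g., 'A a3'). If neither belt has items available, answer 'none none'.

Answer: A keg

Derivation:
Tick 1: prefer A, take keg from A; A=[urn,spool,jar] B=[axle,beam,tube,disk,iron,mesh] C=[keg]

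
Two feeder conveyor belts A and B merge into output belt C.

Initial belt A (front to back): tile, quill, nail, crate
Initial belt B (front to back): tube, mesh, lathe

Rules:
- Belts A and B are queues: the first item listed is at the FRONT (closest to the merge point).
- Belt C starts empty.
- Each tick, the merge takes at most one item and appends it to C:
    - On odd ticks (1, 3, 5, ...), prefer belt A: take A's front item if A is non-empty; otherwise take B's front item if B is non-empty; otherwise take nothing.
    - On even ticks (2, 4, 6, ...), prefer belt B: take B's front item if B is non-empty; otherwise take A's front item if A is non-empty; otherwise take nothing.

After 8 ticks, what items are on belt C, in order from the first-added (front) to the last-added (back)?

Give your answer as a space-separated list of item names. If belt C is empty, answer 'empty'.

Tick 1: prefer A, take tile from A; A=[quill,nail,crate] B=[tube,mesh,lathe] C=[tile]
Tick 2: prefer B, take tube from B; A=[quill,nail,crate] B=[mesh,lathe] C=[tile,tube]
Tick 3: prefer A, take quill from A; A=[nail,crate] B=[mesh,lathe] C=[tile,tube,quill]
Tick 4: prefer B, take mesh from B; A=[nail,crate] B=[lathe] C=[tile,tube,quill,mesh]
Tick 5: prefer A, take nail from A; A=[crate] B=[lathe] C=[tile,tube,quill,mesh,nail]
Tick 6: prefer B, take lathe from B; A=[crate] B=[-] C=[tile,tube,quill,mesh,nail,lathe]
Tick 7: prefer A, take crate from A; A=[-] B=[-] C=[tile,tube,quill,mesh,nail,lathe,crate]
Tick 8: prefer B, both empty, nothing taken; A=[-] B=[-] C=[tile,tube,quill,mesh,nail,lathe,crate]

Answer: tile tube quill mesh nail lathe crate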